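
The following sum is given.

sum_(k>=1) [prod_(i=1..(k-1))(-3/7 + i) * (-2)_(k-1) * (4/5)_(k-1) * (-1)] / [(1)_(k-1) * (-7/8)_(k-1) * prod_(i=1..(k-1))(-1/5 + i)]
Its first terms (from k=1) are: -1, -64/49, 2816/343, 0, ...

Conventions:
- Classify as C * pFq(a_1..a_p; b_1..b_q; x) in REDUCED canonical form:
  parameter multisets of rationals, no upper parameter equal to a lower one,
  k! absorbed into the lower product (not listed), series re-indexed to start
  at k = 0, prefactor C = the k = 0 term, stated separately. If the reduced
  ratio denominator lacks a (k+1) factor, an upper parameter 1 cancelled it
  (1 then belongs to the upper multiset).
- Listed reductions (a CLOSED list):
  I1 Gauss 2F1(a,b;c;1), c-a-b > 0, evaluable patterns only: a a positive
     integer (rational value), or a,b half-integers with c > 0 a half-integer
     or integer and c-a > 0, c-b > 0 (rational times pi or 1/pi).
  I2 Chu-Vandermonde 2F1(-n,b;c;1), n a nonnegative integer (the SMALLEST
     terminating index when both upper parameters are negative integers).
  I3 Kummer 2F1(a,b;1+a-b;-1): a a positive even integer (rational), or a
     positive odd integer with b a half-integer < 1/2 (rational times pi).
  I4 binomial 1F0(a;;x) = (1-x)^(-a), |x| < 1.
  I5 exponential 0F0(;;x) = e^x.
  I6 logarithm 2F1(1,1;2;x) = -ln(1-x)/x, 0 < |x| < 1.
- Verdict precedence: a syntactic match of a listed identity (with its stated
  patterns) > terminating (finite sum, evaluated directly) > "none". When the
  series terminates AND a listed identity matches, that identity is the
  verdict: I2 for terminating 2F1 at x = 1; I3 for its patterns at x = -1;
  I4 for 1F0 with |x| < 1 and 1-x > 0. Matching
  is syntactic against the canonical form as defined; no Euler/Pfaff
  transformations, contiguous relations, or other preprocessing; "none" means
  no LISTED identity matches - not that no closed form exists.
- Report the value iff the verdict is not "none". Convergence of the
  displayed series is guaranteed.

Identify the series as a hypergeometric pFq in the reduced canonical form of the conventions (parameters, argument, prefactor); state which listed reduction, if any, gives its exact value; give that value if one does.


x = 1 here; the reduced form reads 2F1, upper {-2, 4/7}, lower {-7/8}, C = -1. Verdict at x = 1: Chu-Vandermonde (I2) matches (terminating 2F1 at x = 1 with n = 2, b = 4/7, c = -7/8). Exact value: 2025/343.

Key observation: from the first term -1: the parameter 4/5 appears in both the upper and lower lists and cancels.
Step ratio: r(k) = 1 * (k-2) (k+4/7) / [(k-7/8) (k+1)] ; factor over Q: parameters, x = 1, and C = -1.


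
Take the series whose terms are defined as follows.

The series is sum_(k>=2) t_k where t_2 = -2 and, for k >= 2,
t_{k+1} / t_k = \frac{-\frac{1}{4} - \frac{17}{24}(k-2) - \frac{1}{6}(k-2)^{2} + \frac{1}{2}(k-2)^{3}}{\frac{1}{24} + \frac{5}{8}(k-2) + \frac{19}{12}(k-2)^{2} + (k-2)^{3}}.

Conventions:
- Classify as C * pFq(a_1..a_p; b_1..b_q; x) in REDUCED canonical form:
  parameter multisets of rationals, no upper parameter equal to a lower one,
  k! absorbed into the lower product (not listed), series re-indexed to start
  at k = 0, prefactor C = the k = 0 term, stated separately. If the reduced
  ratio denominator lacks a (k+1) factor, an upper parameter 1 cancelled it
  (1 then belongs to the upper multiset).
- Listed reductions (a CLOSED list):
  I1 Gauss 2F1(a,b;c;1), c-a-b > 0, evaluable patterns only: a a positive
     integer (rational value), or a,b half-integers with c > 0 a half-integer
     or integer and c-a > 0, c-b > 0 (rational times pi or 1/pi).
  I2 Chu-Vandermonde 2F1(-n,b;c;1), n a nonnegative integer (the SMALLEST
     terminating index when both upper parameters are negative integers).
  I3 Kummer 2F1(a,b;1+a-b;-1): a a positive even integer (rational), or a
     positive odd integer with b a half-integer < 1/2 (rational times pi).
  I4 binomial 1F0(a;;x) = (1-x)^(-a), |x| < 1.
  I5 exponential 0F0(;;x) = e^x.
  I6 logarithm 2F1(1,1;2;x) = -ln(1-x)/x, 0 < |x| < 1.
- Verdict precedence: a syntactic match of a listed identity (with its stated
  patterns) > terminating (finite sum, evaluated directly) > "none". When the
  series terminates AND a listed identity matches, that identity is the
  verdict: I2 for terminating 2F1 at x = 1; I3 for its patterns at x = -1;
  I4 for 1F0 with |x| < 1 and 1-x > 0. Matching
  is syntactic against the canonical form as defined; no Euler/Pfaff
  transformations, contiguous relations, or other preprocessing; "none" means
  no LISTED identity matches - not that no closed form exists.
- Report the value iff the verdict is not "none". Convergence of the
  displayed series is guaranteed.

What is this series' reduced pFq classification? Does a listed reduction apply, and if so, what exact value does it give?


With C = -2: the canonical form is 2F1(-\frac{3}{2}, \frac{2}{3}; \frac{1}{12}; \frac{1}{2}). Verdict: none. A 2F1 with upper {-\frac{3}{2}, \frac{2}{3}} fits none of I1-I6 at x = \frac{1}{2}; the sum runs forever.

Key observation: with t_0 = -2, cancel k + 1/2 from the displayed ratio first; then C = -2, x = 1/2.
Term ratio: r(k) = \frac{1}{2} * (k-\frac{3}{2}) (k+\frac{2}{3}) / [(k+\frac{1}{12}) (k+1)] - poly over poly, x = \frac{1}{2} from leading terms; C = -2 at k = 0.


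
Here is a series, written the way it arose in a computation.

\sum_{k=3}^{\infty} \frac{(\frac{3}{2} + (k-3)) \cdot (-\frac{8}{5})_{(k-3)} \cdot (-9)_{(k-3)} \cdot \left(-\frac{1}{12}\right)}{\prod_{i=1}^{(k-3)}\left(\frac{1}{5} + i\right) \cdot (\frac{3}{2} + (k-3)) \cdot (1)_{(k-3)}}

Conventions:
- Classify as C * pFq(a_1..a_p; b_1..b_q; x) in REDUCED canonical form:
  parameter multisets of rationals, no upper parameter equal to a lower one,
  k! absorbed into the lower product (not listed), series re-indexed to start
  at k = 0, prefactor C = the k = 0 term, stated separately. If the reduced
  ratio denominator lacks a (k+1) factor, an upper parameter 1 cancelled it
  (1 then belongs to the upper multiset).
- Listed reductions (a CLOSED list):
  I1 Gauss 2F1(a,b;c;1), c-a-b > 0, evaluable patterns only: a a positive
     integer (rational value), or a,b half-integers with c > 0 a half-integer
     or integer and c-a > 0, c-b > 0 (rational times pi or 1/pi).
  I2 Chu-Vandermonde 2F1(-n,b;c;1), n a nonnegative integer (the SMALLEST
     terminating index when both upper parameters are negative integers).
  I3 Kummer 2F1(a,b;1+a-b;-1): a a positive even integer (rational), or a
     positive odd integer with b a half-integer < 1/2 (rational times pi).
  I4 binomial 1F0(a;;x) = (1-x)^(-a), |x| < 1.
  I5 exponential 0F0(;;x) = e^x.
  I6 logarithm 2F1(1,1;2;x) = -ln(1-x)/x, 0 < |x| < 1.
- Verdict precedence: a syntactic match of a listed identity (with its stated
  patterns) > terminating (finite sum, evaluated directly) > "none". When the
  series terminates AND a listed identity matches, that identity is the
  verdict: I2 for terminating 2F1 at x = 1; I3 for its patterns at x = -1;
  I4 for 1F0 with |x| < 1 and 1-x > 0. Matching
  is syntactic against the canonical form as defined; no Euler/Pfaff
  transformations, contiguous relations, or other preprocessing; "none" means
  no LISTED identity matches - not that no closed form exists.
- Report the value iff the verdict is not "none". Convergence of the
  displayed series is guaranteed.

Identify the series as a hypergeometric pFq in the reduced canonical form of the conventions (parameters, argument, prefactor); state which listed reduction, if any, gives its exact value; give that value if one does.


This is -\frac{1}{12} * 2F1(-9, -\frac{8}{5}; \frac{6}{5}; 1) in reduced canonical form. Verdict: Chu-Vandermonde (I2) matches (terminating 2F1 at x = 1 with n = 9, b = -8/5, c = \frac{6}{5}). Sum: -\frac{458983}{233864}.

First insight: t_0 = -\frac{1}{12} here, and (1)_k (prefactor -1/12) is k! itself.
Step ratio: r(k) = 1 * (k-9) (k-\frac{8}{5}) / [(k+\frac{6}{5}) (k+1)] - rational in k. x = 1; t_0 = -\frac{1}{12}; negate the roots.


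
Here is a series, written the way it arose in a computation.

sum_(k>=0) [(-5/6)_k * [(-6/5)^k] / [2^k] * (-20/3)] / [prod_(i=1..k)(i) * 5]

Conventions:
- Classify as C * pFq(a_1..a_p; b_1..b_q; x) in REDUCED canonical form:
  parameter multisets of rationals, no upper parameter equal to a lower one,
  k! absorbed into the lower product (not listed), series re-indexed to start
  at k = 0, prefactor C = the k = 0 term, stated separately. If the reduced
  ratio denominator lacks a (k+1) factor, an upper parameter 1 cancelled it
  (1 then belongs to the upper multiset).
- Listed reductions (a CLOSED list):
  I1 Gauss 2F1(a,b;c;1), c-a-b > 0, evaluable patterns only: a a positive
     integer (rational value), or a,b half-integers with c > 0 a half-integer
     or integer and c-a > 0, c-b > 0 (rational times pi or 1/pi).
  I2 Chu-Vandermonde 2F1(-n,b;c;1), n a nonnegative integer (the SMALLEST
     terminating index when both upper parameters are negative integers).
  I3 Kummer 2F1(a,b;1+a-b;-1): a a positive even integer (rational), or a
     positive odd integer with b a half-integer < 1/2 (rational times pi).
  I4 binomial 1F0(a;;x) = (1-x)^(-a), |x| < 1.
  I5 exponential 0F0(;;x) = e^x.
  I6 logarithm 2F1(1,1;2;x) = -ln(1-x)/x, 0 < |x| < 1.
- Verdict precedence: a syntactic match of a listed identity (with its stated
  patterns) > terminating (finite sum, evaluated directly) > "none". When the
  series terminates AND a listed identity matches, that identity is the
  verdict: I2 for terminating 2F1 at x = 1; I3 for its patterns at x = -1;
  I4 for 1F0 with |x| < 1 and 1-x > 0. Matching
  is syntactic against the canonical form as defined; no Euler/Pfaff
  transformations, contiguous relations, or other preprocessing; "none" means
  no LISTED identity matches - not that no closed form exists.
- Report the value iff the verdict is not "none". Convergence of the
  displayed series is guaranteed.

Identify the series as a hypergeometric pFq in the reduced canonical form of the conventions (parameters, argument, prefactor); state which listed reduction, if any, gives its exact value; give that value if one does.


Key step: x = (-3/5) and the two k-th powers (prefactor -4/3) combine into one argument.
Consecutive-term ratio: r(k) = (-3/5) * (k-5/6) / [(k+1)] - rational; roots negated = parameters, x = (-3/5), C = -4/3.

Classification (C = -4/3): 1F0 with upper {-5/6}, lower {-}, argument x = -3/5. Verdict (x = -3/5): binomial (I4) applies (the 1F0 binomial series: exponent 5/6, x = -3/5). Hence: (-4/3) * (8/5)^(5/6).


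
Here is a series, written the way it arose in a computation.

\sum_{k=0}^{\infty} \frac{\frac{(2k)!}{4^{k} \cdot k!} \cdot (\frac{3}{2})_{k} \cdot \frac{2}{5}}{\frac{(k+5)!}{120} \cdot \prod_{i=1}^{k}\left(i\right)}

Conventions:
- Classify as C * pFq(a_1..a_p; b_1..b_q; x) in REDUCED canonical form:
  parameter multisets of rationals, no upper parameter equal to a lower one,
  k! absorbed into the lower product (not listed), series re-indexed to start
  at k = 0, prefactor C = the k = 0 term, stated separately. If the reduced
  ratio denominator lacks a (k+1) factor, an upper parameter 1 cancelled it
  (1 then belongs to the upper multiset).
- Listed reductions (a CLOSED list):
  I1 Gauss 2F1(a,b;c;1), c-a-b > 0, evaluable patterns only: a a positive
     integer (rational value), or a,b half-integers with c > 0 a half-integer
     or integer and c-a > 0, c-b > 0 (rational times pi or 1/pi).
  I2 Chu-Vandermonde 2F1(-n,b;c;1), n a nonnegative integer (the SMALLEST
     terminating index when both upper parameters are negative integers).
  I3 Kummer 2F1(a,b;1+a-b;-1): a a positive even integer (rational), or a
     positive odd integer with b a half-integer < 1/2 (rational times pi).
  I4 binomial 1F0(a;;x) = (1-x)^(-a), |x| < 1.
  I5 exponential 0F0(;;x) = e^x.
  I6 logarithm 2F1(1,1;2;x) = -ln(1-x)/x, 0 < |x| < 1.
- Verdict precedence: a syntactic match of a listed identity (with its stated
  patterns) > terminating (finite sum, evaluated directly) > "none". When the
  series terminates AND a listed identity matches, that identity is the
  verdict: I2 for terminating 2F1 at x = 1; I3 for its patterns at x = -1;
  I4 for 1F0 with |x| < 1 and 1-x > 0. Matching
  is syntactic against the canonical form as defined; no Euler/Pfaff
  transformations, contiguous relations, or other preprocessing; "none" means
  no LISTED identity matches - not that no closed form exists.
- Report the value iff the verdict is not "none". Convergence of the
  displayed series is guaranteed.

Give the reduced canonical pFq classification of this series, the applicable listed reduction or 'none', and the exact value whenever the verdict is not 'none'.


Canonical form: C = \frac{2}{5} times 2F1 with upper {\frac{1}{2}, \frac{3}{2}}, lower {6}, x = 1. Verdict: Gauss (I1, half-integer pattern) applies (x = 1; upper {\frac{1}{2}, \frac{3}{2}} half-integers, c = 6 in the evaluable pattern). Sum: \frac{16384}{11025} / \pi.

The tell: with t_0 = \frac{2}{5}, the denominator's factorial ratio (prefactor 2/5) is a lower Pochhammer.
Ratio: r(k) = 1 * (k+\frac{1}{2}) (k+\frac{3}{2}) / [(k+6) (k+1)] - rational in k, leading ratio 1; with t_0 = \frac{2}{5}, classification follows.


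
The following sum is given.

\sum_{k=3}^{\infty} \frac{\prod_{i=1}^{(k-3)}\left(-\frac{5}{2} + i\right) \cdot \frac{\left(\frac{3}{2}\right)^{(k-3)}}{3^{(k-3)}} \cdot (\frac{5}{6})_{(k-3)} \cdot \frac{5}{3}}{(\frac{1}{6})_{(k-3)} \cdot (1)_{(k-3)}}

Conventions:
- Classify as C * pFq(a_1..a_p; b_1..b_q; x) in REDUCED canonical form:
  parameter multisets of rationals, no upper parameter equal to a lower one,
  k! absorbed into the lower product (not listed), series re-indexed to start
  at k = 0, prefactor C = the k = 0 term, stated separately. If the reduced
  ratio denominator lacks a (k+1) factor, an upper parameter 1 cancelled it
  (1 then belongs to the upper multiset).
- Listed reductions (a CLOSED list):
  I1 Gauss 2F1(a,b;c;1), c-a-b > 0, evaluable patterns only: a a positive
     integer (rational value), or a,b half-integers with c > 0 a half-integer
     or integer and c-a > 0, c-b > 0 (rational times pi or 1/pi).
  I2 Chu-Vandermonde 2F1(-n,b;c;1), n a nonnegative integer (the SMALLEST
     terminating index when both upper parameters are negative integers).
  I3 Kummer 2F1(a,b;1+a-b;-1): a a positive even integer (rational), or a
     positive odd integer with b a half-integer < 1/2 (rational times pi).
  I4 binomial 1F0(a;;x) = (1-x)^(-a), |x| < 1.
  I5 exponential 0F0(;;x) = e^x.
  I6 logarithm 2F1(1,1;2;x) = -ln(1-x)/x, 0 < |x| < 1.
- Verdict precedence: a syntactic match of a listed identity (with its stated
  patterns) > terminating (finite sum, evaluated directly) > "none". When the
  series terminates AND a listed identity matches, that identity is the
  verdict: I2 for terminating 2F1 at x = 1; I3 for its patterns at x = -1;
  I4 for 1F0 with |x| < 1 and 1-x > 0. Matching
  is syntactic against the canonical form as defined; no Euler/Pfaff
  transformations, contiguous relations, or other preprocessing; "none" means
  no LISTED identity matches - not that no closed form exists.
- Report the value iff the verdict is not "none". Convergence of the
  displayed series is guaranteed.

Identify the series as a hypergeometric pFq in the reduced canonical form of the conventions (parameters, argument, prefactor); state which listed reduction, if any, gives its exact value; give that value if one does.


The series (x = \frac{1}{2}) is 2F1: upper {-\frac{3}{2}, \frac{5}{6}}, lower {\frac{1}{6}}, prefactor \frac{5}{3}. Verdict: none. No listed pattern accepts 2F1(-\frac{3}{2}, \frac{5}{6}; \frac{1}{6}; \frac{1}{2}).

First insight: x = \frac{1}{2} and (1)_k (prefactor 5/3) is k! itself.
Consecutive-term ratio: r(k) = \frac{1}{2} * (k-\frac{3}{2}) (k+\frac{5}{6}) / [(k+\frac{1}{6}) (k+1)] - poly over poly, x = \frac{1}{2} from leading terms; C = \frac{5}{3} at k = 0.


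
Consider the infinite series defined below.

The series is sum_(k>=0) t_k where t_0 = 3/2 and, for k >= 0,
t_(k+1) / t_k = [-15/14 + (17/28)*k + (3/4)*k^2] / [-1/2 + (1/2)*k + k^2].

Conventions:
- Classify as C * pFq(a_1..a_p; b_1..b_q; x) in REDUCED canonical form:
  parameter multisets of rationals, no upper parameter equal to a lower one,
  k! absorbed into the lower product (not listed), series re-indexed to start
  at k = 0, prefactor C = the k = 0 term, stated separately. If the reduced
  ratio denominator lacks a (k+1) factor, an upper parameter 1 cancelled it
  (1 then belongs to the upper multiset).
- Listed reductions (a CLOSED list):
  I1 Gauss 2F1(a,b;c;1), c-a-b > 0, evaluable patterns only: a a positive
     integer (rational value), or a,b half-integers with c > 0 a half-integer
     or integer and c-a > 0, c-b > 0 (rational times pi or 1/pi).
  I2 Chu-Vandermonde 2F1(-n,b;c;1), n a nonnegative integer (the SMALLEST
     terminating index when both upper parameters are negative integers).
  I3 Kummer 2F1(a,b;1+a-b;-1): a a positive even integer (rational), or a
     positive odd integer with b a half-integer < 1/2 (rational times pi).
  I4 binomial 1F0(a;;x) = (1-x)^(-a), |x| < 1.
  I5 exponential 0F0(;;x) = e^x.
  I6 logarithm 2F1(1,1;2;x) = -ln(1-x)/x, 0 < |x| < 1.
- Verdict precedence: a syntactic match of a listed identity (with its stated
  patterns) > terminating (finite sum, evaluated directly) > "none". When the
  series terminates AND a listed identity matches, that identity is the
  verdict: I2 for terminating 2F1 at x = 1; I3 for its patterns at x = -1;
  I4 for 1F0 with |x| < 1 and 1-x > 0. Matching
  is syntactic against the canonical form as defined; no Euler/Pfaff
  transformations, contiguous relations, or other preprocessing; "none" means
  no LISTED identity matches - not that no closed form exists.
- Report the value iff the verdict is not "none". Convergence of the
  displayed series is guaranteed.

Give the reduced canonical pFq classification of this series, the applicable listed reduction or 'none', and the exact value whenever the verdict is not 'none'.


With C = 3/2: the canonical form is 2F1(-6/7, 5/3; -1/2; 3/4). Verdict: none. A 2F1 with upper {-6/7, 5/3} fits none of I1-I6 at x = 3/4; the sum runs forever.

The tell: from the first term 3/2: the expanded ratio factors over Q; C = 3/2, roots give parameters.
Ratio: r(k) = (3/4) * (k-6/7) (k+5/3) / [(k-1/2) (k+1)] - rational in k, leading ratio (3/4); with t_0 = 3/2, classification follows.


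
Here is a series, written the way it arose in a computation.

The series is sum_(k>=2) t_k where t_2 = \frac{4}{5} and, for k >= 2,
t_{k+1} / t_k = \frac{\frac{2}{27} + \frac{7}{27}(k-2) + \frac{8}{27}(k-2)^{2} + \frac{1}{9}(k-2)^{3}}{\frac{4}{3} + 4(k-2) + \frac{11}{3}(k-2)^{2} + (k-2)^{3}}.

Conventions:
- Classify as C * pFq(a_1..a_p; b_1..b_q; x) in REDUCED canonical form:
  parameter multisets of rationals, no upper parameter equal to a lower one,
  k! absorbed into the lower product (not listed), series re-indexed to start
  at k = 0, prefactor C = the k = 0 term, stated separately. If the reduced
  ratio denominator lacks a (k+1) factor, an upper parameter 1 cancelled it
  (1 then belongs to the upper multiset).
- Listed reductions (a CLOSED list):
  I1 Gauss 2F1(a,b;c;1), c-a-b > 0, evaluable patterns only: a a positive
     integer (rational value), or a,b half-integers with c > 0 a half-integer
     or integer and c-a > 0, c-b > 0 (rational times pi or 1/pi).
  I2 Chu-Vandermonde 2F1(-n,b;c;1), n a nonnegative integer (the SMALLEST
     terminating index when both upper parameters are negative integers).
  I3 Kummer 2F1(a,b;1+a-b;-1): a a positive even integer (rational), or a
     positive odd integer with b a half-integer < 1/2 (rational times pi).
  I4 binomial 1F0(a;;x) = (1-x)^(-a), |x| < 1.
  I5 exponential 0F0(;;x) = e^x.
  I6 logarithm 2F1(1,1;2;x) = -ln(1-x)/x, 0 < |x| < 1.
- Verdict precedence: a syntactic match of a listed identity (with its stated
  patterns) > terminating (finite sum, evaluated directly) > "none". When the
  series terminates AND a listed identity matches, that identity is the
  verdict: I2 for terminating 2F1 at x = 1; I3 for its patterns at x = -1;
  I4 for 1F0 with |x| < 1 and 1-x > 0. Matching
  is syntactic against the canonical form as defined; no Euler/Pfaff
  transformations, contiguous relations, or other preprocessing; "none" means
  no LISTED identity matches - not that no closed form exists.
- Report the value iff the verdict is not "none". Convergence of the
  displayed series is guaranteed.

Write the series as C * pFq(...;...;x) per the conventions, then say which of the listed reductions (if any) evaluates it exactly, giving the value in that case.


This is \frac{4}{5} * 2F1(1, 1; 2; \frac{1}{9}) in reduced canonical form. Verdict: this is the I6 logarithm reduction (the logarithm: parameters (1,1;2), x = \frac{1}{9}). Its exact value is \left(-\frac{36}{5}\right) \cdot \ln\left(\frac{8}{9}\right).

First insight: x = \frac{1}{9} and cancel k + 2/3 from the displayed ratio first; then prefactor 4/5.
Ratio: r(k) = \frac{1}{9} * (k+1) (k+1) / [(k+2) (k+1)] - rational in k. x = \frac{1}{9}; t_0 = \frac{4}{5}; negate the roots.


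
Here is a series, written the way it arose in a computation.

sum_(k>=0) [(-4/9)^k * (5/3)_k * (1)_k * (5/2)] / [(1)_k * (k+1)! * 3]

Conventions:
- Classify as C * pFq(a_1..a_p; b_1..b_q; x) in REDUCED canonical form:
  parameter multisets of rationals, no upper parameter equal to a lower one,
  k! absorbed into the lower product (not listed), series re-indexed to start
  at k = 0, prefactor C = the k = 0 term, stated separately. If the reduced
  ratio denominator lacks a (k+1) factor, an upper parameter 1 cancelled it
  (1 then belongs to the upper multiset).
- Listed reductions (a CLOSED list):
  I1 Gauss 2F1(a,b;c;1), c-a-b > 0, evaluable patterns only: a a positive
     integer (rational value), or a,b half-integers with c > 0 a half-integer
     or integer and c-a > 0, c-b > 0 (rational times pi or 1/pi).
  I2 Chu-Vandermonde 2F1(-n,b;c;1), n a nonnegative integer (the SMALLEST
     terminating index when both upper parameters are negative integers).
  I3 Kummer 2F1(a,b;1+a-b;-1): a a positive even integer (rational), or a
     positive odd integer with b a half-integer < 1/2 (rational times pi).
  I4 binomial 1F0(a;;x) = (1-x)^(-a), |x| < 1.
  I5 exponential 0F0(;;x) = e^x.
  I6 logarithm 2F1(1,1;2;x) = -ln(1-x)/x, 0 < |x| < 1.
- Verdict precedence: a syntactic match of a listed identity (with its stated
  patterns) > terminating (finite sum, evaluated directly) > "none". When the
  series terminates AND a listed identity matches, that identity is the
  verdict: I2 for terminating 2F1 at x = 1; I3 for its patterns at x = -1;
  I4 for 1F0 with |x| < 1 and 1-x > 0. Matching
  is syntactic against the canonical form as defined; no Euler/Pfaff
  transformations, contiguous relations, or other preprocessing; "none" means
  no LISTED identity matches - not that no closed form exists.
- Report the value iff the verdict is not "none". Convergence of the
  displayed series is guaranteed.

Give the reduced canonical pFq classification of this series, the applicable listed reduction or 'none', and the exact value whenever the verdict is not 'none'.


Prefactor 5/6, argument -4/9: 2F1 with upper {1, 5/3} over lower {2}. Verdict: none - at argument -4/9 the multisets {1, 5/3} ; {2} match no listed identity.

Key step: t_0 = 5/6 here, and (1)_k (prefactor 5/6) is k! itself.
Consecutive-term ratio: r(k) = (-4/9) * (k+1) (k+5/3) / [(k+2) (k+1)] ; factor over Q: parameters, x = (-4/9), and C = 5/6.


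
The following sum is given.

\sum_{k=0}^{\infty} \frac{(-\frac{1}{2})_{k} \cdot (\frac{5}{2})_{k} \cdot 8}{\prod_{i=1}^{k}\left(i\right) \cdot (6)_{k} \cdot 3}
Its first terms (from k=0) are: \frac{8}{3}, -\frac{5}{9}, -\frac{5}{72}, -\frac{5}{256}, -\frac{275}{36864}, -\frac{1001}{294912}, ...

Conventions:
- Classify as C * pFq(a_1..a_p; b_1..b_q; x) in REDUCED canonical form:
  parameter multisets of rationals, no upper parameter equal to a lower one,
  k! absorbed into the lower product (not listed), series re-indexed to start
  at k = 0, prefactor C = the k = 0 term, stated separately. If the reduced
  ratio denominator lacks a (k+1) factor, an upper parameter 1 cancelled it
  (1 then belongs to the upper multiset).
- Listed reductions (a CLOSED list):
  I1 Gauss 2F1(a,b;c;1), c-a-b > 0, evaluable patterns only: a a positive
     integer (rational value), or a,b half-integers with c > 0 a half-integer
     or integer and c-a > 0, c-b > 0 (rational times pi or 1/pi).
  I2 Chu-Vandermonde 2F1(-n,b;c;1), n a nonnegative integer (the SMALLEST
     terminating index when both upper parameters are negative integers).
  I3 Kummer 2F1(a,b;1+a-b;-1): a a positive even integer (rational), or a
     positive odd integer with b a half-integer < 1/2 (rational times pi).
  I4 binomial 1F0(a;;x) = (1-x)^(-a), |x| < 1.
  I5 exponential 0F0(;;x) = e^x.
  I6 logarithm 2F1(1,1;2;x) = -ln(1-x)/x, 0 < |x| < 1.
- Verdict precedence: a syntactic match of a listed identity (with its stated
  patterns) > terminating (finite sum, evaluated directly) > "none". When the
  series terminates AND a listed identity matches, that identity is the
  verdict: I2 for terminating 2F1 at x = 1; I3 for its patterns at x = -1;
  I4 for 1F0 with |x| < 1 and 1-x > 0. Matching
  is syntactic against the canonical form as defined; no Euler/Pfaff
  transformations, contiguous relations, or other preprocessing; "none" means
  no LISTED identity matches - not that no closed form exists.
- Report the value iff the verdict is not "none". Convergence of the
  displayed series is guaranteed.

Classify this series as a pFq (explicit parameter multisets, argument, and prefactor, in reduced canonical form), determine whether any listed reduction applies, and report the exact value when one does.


Classification (C = \frac{8}{3}): 2F1 with upper {-\frac{1}{2}, \frac{5}{2}}, lower {6}, argument x = 1. Verdict: Gauss's theorem I1 (half-integer case) fires (x = 1; upper {-\frac{1}{2}, \frac{5}{2}} half-integers, c = 6 in the evaluable pattern). Exact value: \frac{65536}{10395} / \pi.

First insight: with t_0 = \frac{8}{3}, the product of the first k integers (C = 8/3, x = 1) is k!.
Adjacent-term ratio: r(k) = 1 * (k-\frac{1}{2}) (k+\frac{5}{2}) / [(k+6) (k+1)] - rational; roots negated = parameters, x = 1, C = \frac{8}{3}.


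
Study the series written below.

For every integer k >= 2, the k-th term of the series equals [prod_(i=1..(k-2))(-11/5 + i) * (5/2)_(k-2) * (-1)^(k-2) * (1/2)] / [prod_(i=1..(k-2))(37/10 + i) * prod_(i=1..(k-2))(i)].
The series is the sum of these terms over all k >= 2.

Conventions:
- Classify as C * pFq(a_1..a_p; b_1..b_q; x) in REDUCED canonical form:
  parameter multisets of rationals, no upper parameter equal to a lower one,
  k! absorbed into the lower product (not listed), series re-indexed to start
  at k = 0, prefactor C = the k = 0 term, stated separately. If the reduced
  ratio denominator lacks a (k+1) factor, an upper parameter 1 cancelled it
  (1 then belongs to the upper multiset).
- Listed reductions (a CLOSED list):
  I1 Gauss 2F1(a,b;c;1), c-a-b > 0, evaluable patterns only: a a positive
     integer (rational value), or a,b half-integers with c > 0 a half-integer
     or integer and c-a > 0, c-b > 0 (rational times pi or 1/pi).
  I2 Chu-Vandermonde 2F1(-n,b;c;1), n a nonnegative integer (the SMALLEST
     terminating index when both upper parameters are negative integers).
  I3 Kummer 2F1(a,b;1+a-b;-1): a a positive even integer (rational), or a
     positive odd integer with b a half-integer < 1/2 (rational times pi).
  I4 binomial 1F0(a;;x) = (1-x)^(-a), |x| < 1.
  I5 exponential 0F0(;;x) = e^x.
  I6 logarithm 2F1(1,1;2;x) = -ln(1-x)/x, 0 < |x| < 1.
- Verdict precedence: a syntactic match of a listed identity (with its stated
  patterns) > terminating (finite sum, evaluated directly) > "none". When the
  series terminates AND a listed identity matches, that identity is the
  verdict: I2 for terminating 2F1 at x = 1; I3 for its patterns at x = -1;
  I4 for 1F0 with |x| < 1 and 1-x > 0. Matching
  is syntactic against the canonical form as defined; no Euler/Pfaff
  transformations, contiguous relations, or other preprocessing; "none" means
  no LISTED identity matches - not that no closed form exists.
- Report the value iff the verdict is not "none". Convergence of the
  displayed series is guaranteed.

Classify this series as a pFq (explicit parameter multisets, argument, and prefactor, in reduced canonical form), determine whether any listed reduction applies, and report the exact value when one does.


Reduced: x = -1, 2F1, upper = {-6/5, 5/2}, lower = {47/10}, C = 1/2. Verdict: none (x = -1): each listed identity misses the multisets {-6/5, 5/2} ; {47/10}.

First insight: with t_0 = 1/2, the running product (C = 1/2, x = -1) telescopes to a rising factorial.
Step ratio: r(k) = (-1) * (k-6/5) (k+5/2) / [(k+47/10) (k+1)] - rational in k. x = (-1); t_0 = 1/2; negate the roots.


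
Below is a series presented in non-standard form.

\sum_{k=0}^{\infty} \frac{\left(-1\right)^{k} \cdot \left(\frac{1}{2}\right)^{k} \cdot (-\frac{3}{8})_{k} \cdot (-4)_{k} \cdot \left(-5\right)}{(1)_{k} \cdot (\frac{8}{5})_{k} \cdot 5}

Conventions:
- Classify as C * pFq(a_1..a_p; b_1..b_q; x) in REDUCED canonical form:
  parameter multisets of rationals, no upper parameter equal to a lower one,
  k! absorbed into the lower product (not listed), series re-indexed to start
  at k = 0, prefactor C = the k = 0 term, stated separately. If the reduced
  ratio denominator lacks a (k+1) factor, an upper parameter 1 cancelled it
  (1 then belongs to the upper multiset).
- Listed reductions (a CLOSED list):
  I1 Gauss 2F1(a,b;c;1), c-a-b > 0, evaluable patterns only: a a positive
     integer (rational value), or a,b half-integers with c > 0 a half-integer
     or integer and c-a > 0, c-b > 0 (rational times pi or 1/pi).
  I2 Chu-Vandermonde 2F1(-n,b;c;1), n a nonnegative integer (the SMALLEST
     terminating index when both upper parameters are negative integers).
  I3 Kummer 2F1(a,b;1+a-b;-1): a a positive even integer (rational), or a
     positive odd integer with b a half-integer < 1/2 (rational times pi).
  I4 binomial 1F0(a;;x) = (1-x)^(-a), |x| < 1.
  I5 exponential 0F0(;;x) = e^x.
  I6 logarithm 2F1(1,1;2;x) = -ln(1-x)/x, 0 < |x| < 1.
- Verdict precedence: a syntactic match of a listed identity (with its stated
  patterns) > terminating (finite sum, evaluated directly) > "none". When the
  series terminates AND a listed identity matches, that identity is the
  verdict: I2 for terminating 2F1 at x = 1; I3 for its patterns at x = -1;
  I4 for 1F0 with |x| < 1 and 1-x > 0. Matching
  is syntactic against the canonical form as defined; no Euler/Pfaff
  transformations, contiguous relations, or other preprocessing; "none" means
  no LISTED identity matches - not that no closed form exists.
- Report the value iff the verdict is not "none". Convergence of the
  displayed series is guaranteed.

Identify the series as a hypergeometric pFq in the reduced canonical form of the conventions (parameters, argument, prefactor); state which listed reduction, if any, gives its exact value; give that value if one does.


Key observation: x = -\frac{1}{2} and the constant factors (prefactor -1) combine into one prefactor.
Consecutive-term ratio: r(k) = -\frac{1}{2} * (k-4) (k-\frac{3}{8}) / [(k+\frac{8}{5}) (k+1)] - rational in k, leading ratio -\frac{1}{2}; with t_0 = -1, classification follows.

The series (x = -\frac{1}{2}) is 2F1: upper {-4, -\frac{3}{8}}, lower {\frac{8}{5}}, prefactor -1. Verdict: terminating. (-4)_k vanishes past k = 4, leaving a 5-term sum, computed directly. Hence: -\frac{407378107}{940572672}.


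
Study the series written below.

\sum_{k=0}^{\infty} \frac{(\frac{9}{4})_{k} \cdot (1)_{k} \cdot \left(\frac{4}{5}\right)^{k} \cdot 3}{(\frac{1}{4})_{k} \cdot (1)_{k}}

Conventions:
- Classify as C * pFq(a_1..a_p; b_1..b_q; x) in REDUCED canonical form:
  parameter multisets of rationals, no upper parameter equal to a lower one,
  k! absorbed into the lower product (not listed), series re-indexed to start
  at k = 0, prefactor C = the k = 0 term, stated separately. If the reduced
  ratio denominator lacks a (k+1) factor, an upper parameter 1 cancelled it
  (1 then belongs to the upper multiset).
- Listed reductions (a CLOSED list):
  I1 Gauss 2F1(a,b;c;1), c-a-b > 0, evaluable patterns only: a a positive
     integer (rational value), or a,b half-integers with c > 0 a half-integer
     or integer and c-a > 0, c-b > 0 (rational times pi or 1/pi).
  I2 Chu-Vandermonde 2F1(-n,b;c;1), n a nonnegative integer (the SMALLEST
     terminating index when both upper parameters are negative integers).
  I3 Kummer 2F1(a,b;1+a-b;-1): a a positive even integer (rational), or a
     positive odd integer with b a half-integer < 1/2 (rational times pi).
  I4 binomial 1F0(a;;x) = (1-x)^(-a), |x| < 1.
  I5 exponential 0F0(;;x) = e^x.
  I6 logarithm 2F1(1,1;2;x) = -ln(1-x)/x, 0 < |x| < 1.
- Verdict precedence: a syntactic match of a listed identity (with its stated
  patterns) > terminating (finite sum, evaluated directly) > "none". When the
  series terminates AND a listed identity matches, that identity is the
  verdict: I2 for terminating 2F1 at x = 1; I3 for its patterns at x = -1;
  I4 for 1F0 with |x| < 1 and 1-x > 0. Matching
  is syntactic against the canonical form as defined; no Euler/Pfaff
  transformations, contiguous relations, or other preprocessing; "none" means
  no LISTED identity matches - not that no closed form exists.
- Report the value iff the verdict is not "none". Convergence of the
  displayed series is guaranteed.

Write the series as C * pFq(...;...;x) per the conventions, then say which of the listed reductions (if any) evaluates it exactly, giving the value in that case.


Structural cue: with t_0 = 3, (1)_k (prefactor 3) is k! itself.
Step ratio: r(k) = \frac{4}{5} * (k+1) (k+\frac{9}{4}) / [(k+\frac{1}{4}) (k+1)] - rational in k. x = \frac{4}{5}; t_0 = 3; negate the roots.

The series (x = \frac{4}{5}) is 2F1: upper {1, \frac{9}{4}}, lower {\frac{1}{4}}, prefactor 3. Verdict: none - this 2F1 at x = \frac{4}{5} matches no listed pattern, and upper {1, \frac{9}{4}} holds no stopper.


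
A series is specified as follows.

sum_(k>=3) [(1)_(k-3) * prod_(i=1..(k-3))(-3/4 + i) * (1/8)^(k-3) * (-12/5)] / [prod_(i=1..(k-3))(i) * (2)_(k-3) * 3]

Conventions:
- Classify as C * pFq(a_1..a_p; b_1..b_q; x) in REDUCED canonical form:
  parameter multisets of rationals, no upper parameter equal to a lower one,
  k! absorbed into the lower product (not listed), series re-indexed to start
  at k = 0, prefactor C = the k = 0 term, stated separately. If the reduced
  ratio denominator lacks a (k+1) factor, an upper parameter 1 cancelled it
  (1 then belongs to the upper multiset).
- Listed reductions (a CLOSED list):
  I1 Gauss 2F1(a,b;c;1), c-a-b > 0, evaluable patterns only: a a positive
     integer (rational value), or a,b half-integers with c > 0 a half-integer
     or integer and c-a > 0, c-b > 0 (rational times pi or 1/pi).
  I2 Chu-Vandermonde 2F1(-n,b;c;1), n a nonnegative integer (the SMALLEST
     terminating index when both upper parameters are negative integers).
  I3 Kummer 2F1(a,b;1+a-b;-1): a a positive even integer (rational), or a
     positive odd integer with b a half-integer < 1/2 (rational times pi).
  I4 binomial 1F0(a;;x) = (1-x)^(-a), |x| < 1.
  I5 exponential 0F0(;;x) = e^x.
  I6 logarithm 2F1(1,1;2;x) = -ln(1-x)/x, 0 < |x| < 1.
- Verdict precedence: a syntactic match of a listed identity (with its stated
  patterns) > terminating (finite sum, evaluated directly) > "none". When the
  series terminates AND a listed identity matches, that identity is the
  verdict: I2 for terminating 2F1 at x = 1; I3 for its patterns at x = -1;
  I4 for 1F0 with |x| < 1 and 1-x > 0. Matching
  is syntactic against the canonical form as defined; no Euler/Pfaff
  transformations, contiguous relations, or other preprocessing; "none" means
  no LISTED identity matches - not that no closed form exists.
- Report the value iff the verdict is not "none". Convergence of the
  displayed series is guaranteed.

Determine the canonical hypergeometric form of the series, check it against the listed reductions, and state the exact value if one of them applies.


Classification (C = -4/5): 2F1 with upper {1/4, 1}, lower {2}, argument x = 1/8. Verdict: none. A 2F1 with upper {1/4, 1} fits none of I1-I6 at x = 1/8; the sum runs forever.

Key observation: t_0 = -4/5 here, and the constant factors (C = -4/5, x = 1/8) combine into one prefactor.
Consecutive-term ratio: r(k) = (1/8) * (k+1/4) (k+1) / [(k+2) (k+1)] - poly over poly, x = (1/8) from leading terms; C = -4/5 at k = 0.


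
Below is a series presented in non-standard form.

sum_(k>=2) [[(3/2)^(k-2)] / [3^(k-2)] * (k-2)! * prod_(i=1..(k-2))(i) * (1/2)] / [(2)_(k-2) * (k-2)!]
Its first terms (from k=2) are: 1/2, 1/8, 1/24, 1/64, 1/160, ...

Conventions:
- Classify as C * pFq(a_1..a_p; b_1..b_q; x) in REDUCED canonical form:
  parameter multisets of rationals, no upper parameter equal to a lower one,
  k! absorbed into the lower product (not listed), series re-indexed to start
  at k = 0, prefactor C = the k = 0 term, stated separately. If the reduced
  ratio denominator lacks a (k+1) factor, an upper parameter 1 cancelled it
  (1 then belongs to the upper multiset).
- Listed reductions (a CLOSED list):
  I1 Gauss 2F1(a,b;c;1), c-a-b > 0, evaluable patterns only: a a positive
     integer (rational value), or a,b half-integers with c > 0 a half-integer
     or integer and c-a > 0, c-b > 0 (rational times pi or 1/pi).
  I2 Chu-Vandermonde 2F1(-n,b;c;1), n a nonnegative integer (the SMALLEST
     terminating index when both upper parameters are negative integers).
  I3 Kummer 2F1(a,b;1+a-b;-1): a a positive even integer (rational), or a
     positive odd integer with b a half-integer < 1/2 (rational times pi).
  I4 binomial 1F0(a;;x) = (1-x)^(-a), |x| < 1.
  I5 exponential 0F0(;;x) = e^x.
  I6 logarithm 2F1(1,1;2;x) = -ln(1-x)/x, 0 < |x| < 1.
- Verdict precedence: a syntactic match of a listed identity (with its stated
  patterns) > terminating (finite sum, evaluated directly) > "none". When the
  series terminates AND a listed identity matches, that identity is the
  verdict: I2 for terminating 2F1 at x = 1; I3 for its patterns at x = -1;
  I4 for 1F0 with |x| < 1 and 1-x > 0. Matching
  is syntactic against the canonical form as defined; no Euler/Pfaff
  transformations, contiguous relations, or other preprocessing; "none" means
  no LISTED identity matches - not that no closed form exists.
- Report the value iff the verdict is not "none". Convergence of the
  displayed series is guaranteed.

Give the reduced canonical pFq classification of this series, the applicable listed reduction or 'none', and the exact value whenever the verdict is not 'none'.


Classification (C = 1/2): 2F1 with upper {1, 1}, lower {2}, argument x = 1/2. Verdict: logarithm (I6) matches (the logarithm: parameters (1,1;2), x = 1/2). Its exact value is (-1) * ln(1/2).

Key step: from the first term 1/2: the running product (prefactor 1/2) telescopes to a rising factorial.
Step ratio: r(k) = (1/2) * (k+1) (k+1) / [(k+2) (k+1)] ; factor over Q: parameters, x = (1/2), and C = 1/2.


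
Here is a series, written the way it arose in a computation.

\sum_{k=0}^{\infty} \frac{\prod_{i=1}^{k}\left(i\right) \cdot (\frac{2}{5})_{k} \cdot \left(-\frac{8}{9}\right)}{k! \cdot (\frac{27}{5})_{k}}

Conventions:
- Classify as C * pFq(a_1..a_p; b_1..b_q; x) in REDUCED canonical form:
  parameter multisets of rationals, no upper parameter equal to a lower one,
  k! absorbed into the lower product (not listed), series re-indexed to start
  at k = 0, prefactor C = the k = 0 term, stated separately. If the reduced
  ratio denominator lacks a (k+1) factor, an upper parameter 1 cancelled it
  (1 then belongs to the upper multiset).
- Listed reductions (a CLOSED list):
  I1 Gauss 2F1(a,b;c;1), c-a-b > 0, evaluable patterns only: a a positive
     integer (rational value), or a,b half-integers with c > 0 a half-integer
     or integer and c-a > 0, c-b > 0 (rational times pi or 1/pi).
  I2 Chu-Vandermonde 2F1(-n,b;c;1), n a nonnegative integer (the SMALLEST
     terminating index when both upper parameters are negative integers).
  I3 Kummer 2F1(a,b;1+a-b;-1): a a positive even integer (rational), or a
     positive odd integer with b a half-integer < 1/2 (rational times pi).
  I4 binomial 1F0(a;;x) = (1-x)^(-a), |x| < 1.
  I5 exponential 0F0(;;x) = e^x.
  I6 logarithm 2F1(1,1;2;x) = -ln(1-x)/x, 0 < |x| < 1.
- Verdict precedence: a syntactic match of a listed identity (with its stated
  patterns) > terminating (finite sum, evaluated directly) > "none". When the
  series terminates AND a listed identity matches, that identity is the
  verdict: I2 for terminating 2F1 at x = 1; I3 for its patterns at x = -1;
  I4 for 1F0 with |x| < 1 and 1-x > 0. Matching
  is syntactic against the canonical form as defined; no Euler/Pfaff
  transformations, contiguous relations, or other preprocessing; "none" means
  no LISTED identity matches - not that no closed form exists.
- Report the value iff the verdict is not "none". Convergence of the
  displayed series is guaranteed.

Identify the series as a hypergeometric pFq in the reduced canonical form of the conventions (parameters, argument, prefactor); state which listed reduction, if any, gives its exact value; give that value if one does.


Prefactor -\frac{8}{9}, argument 1: 2F1 with upper {\frac{2}{5}, 1} over lower {\frac{27}{5}}. Verdict: the Gauss summation I1 applies (x = 1: the Gamma ratio telescopes since c-a-b = 4 > 0 and a = 1 in Z>0). Exact value: -\frac{44}{45}.

Structural cue: t_0 = -\frac{8}{9} here, and the running product (C = -8/9, x = 1) telescopes to a rising factorial.
Ratio: r(k) = 1 * (k+\frac{2}{5}) (k+1) / [(k+\frac{27}{5}) (k+1)] - rational; roots negated = parameters, x = 1, C = -\frac{8}{9}.
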